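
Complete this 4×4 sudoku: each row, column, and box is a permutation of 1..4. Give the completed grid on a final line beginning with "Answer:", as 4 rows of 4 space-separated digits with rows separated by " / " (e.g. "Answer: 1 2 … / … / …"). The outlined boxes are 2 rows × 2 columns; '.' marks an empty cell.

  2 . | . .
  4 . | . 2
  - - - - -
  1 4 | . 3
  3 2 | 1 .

Step 1. [r2c2∈{1,3}] 1 has one home in row 2: r2c2 ⇒ r2c2=1.
Step 2. [r1c3∈{3,4}] 4 has one home in col 3: r1c3. So r1c3=4.
Step 3. [r1c4∈{1}] r1c4's peers cover all but 1, so r1c4=1.
Step 4. [r2c3∈{3}] only 3 remains possible at r2c3. So r2c3=3.
Step 5. [r4c4∈{4}] nothing but 4 survives at r4c4, so r4c4=4.
Step 6. [r1c2∈{3}] r1c2 has the single candidate 3. So r1c2=3.
Step 7. [r3c3∈{2}] r3c3's peers cover all but 2 ⇒ r3c3=2.

Answer: 2 3 4 1 / 4 1 3 2 / 1 4 2 3 / 3 2 1 4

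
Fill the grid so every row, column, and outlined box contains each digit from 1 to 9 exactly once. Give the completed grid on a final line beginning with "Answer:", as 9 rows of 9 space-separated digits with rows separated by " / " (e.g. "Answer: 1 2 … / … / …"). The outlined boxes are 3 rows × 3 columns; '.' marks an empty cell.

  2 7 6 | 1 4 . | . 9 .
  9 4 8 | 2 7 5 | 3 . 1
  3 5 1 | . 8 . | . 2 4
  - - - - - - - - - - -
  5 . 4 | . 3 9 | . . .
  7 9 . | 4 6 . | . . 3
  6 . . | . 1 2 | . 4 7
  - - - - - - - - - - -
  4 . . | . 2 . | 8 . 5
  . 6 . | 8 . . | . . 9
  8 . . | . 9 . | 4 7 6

Step 1. [r4c2∈{1,2,8}] across box 4, 1 lands solely at r4c2, so r4c2=1.
Step 2. [r7c2∈{3}] r7c2 is down to just 3, so r7c2=3.
Step 3. [r7c8∈{1}] r7c8's peers cover all but 1. So r7c8=1.
Step 4. [r8c6∈{1,3,4,7}] 4 has one home in row 8: r8c6 ⇒ r8c6=4.
Step 5. [r3c6∈{6}] r3c6 is down to just 6 ⇒ r3c6=6.
Step 6. [r8c7∈{2}] only 2 remains possible at r8c7 ⇒ r8c7=2.
Step 7. [r5c8∈{5,8}] 5 has one home in col 8: r5c8. So r5c8=5.
Step 8. [r8c3∈{5,7}] in row 8, 7 fits only at r8c3. So r8c3=7.
Step 9. [r9c4∈{3,5}] 3 has one home in col 4: r9c4 ⇒ r9c4=3.
Step 10. [r4c8∈{6,8}] across col 8, 8 lands solely at r4c8 ⇒ r4c8=8.
Step 11. [r7c6∈{7}] r7c6 is down to just 7. So r7c6=7.
Step 12. [r9c3∈{2,5}] in row 9, 5 fits only at r9c3, so r9c3=5.
Step 13. [r4c4∈{7}] r4c4 is down to just 7, so r4c4=7.
Step 14. [r5c6∈{8}] r5c6's peers cover all but 8. So r5c6=8.
Step 15. [r4c7∈{6}] nothing but 6 survives at r4c7, so r4c7=6.
Step 16. [r9c2∈{2}] only 2 remains possible at r9c2 ⇒ r9c2=2.
Step 17. [r3c4∈{9}] r3c4 is down to just 9, so r3c4=9.
Step 18. [r6c4∈{5}] only 5 remains possible at r6c4, so r6c4=5.
Step 19. [r2c8∈{6}] r2c8 has the single candidate 6. So r2c8=6.
Step 20. [r8c8∈{3}] r8c8 is down to just 3 ⇒ r8c8=3.
Step 21. [r6c3∈{3}] only 3 remains possible at r6c3, so r6c3=3.
Step 22. [r7c3∈{9}] r7c3 is down to just 9. So r7c3=9.
Step 23. [r6c7∈{9}] r6c7 is down to just 9, so r6c7=9.
Step 24. [r1c7∈{5}] only 5 remains possible at r1c7, so r1c7=5.
Step 25. [r8c1∈{1}] nothing but 1 survives at r8c1 ⇒ r8c1=1.
Step 26. [r3c7∈{7}] nothing but 7 survives at r3c7, so r3c7=7.
Step 27. [r1c9∈{8}] r1c9's peers cover all but 8, so r1c9=8.
Step 28. [r5c3∈{2}] r5c3 is down to just 2, so r5c3=2.
Step 29. [r7c4∈{6}] nothing but 6 survives at r7c4 ⇒ r7c4=6.
Step 30. [r9c6∈{1}] only 1 remains possible at r9c6. So r9c6=1.
Step 31. [r6c2∈{8}] only 8 remains possible at r6c2 ⇒ r6c2=8.
Step 32. [r8c5∈{5}] only 5 remains possible at r8c5 ⇒ r8c5=5.
Step 33. [r5c7∈{1}] only 1 remains possible at r5c7 ⇒ r5c7=1.
Step 34. [r1c6∈{3}] r1c6 has the single candidate 3, so r1c6=3.
Step 35. [r4c9∈{2}] r4c9 has the single candidate 2. So r4c9=2.

Answer: 2 7 6 1 4 3 5 9 8 / 9 4 8 2 7 5 3 6 1 / 3 5 1 9 8 6 7 2 4 / 5 1 4 7 3 9 6 8 2 / 7 9 2 4 6 8 1 5 3 / 6 8 3 5 1 2 9 4 7 / 4 3 9 6 2 7 8 1 5 / 1 6 7 8 5 4 2 3 9 / 8 2 5 3 9 1 4 7 6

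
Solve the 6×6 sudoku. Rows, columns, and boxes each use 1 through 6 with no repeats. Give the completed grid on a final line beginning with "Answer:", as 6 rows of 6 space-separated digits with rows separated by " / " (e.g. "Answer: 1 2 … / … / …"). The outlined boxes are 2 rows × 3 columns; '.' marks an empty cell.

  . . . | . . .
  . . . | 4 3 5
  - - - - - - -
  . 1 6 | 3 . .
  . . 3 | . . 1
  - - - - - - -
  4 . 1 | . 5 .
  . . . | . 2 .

Step 1. [r5c4∈{6}] nothing but 6 survives at r5c4 ⇒ r5c4=6.
Step 2. [r3c1∈{2,5}] in row 3, 5 fits only at r3c1, so r3c1=5.
Step 3. [r2c3∈{2}] nothing but 2 survives at r2c3. So r2c3=2.
Step 4. [r1c6∈{2,6}] 6 has one home in col 6: r1c6, so r1c6=6.
Step 5. [r4c2∈{2,4}] across box 3, 4 lands solely at r4c2. So r4c2=4.
Step 6. [r1c5∈{1}] r1c5 has the single candidate 1. So r1c5=1.
Step 7. [r6c3∈{5}] r6c3 has the single candidate 5, so r6c3=5.
Step 8. [r1c1∈{3}] r1c1's peers cover all but 3 ⇒ r1c1=3.
Step 9. [r3c6∈{2,4}] row 3 places 2 nowhere but r3c6, so r3c6=2.
Step 10. [r6c1∈{6}] r6c1 has the single candidate 6 ⇒ r6c1=6.
Step 11. [r5c6∈{3}] only 3 remains possible at r5c6. So r5c6=3.
Step 12. [r6c2∈{3}] r6c2's peers cover all but 3, so r6c2=3.
Step 13. [r2c2∈{6}] r2c2's peers cover all but 6, so r2c2=6.
Step 14. [r6c6∈{4}] r6c6 has the single candidate 4. So r6c6=4.
Step 15. [r4c1∈{2}] r4c1's peers cover all but 2 ⇒ r4c1=2.
Step 16. [r1c3∈{4}] only 4 remains possible at r1c3, so r1c3=4.
Step 17. [r1c2∈{5}] nothing but 5 survives at r1c2, so r1c2=5.
Step 18. [r4c4∈{5}] r4c4 is down to just 5, so r4c4=5.
Step 19. [r2c1∈{1}] r2c1 is down to just 1, so r2c1=1.
Step 20. [r6c4∈{1}] r6c4 has the single candidate 1. So r6c4=1.
Step 21. [r3c5∈{4}] r3c5's peers cover all but 4 ⇒ r3c5=4.
Step 22. [r5c2∈{2}] nothing but 2 survives at r5c2. So r5c2=2.
Step 23. [r4c5∈{6}] only 6 remains possible at r4c5. So r4c5=6.
Step 24. [r1c4∈{2}] only 2 remains possible at r1c4 ⇒ r1c4=2.

Answer: 3 5 4 2 1 6 / 1 6 2 4 3 5 / 5 1 6 3 4 2 / 2 4 3 5 6 1 / 4 2 1 6 5 3 / 6 3 5 1 2 4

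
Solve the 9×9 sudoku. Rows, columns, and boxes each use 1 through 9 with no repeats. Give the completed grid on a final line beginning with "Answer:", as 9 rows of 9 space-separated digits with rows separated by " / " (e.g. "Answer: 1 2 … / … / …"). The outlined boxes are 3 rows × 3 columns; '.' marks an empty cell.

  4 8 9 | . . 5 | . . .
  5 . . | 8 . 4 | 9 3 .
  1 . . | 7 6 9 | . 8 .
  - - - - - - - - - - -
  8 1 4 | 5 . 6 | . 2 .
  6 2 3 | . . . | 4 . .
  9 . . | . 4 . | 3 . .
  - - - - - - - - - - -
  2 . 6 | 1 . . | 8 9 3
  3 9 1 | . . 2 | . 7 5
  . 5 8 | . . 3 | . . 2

Step 1. [r4c7∈{7}] nothing but 7 survives at r4c7. So r4c7=7.
Step 2. [r7c6∈{7}] only 7 remains possible at r7c6, so r7c6=7.
Step 3. [r8c7∈{6}] only 6 remains possible at r8c7. So r8c7=6.
Step 4. [r5c4∈{9}] r5c4 has the single candidate 9, so r5c4=9.
Step 5. [r1c9∈{1,6,7}] across row 1, 7 lands solely at r1c9 ⇒ r1c9=7.
Step 6. [r1c8∈{1,6}] across row 1, 6 lands solely at r1c8. So r1c8=6.
Step 7. [r2c9∈{1}] r2c9 is down to just 1 ⇒ r2c9=1.
Step 8. [r1c5∈{1,2,3}] in row 1, 1 fits only at r1c5 ⇒ r1c5=1.
Step 9. [r5c9∈{8}] r5c9 is down to just 8 ⇒ r5c9=8.
Step 10. [r6c3∈{5,7}] r6c3 is the only open cell in col 3 admitting 5. So r6c3=5.
Step 11. [r6c8∈{1}] nothing but 1 survives at r6c8 ⇒ r6c8=1.
Step 12. [r3c3∈{2}] r3c3's peers cover all but 2, so r3c3=2.
Step 13. [r9c8∈{4}] r9c8 has the single candidate 4. So r9c8=4.
Step 14. [r6c2∈{7}] nothing but 7 survives at r6c2, so r6c2=7.
Step 15. [r1c7∈{2}] only 2 remains possible at r1c7 ⇒ r1c7=2.
Step 16. [r2c5∈{2}] r2c5's peers cover all but 2 ⇒ r2c5=2.
Step 17. [r6c4∈{2}] r6c4's peers cover all but 2 ⇒ r6c4=2.
Step 18. [r9c4∈{6}] r9c4 has the single candidate 6 ⇒ r9c4=6.
Step 19. [r2c3∈{7}] r2c3 is down to just 7. So r2c3=7.
Step 20. [r3c9∈{4}] nothing but 4 survives at r3c9. So r3c9=4.
Step 21. [r3c2∈{3}] r3c2 has the single candidate 3 ⇒ r3c2=3.
Step 22. [r6c9∈{6}] r6c9 has the single candidate 6, so r6c9=6.
Step 23. [r2c2∈{6}] nothing but 6 survives at r2c2. So r2c2=6.
Step 24. [r3c7∈{5}] r3c7 is down to just 5. So r3c7=5.
Step 25. [r8c5∈{8}] r8c5's peers cover all but 8, so r8c5=8.
Step 26. [r9c1∈{7}] r9c1 has the single candidate 7 ⇒ r9c1=7.
Step 27. [r9c7∈{1}] r9c7's peers cover all but 1 ⇒ r9c7=1.
Step 28. [r4c5∈{3}] r4c5 has the single candidate 3 ⇒ r4c5=3.
Step 29. [r9c5∈{9}] nothing but 9 survives at r9c5. So r9c5=9.
Step 30. [r5c6∈{1}] only 1 remains possible at r5c6 ⇒ r5c6=1.
Step 31. [r4c9∈{9}] r4c9 is down to just 9. So r4c9=9.
Step 32. [r5c8∈{5}] r5c8 is down to just 5, so r5c8=5.
Step 33. [r1c4∈{3}] r1c4 has the single candidate 3, so r1c4=3.
Step 34. [r7c2∈{4}] only 4 remains possible at r7c2 ⇒ r7c2=4.
Step 35. [r8c4∈{4}] r8c4 is down to just 4, so r8c4=4.
Step 36. [r7c5∈{5}] r7c5 has the single candidate 5 ⇒ r7c5=5.
Step 37. [r6c6∈{8}] r6c6 is down to just 8, so r6c6=8.
Step 38. [r5c5∈{7}] r5c5 is down to just 7 ⇒ r5c5=7.

Answer: 4 8 9 3 1 5 2 6 7 / 5 6 7 8 2 4 9 3 1 / 1 3 2 7 6 9 5 8 4 / 8 1 4 5 3 6 7 2 9 / 6 2 3 9 7 1 4 5 8 / 9 7 5 2 4 8 3 1 6 / 2 4 6 1 5 7 8 9 3 / 3 9 1 4 8 2 6 7 5 / 7 5 8 6 9 3 1 4 2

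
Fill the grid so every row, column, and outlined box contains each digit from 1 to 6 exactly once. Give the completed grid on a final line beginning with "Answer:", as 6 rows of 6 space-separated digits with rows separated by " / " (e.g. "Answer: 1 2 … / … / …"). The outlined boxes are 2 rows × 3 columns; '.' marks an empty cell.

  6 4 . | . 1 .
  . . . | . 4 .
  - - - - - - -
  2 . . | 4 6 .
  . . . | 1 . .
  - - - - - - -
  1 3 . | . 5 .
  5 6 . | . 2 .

Step 1. [r2c2∈{1,2,5}] across col 2, 2 lands solely at r2c2 ⇒ r2c2=2.
Step 2. [r2c1∈{3}] r2c1 is down to just 3. So r2c1=3.
Step 3. [r1c3∈{5}] r1c3's peers cover all but 5, so r1c3=5.
Step 4. [r6c3∈{4}] r6c3's peers cover all but 4, so r6c3=4.
Step 5. [r4c6∈{2,3,5}] 2 has one home in row 4: r4c6 ⇒ r4c6=2.
Step 6. [r3c6∈{3,5}] box 4 places 5 nowhere but r3c6 ⇒ r3c6=5.
Step 7. [r3c3∈{1,3}] 3 has one home in row 3: r3c3. So r3c3=3.
Step 8. [r6c4∈{3}] r6c4 has the single candidate 3, so r6c4=3.
Step 9. [r5c4∈{6}] r5c4's peers cover all but 6, so r5c4=6.
Step 10. [r6c6∈{1}] nothing but 1 survives at r6c6, so r6c6=1.
Step 11. [r4c5∈{3}] only 3 remains possible at r4c5 ⇒ r4c5=3.
Step 12. [r5c6∈{4}] only 4 remains possible at r5c6, so r5c6=4.
Step 13. [r1c6∈{3}] nothing but 3 survives at r1c6, so r1c6=3.
Step 14. [r2c4∈{5}] r2c4 is down to just 5. So r2c4=5.
Step 15. [r4c3∈{6}] r4c3's peers cover all but 6. So r4c3=6.
Step 16. [r2c3∈{1}] r2c3 has the single candidate 1. So r2c3=1.
Step 17. [r4c2∈{5}] r4c2 is down to just 5, so r4c2=5.
Step 18. [r5c3∈{2}] r5c3 has the single candidate 2. So r5c3=2.
Step 19. [r3c2∈{1}] only 1 remains possible at r3c2, so r3c2=1.
Step 20. [r2c6∈{6}] r2c6 is down to just 6 ⇒ r2c6=6.
Step 21. [r4c1∈{4}] r4c1 has the single candidate 4. So r4c1=4.
Step 22. [r1c4∈{2}] nothing but 2 survives at r1c4, so r1c4=2.

Answer: 6 4 5 2 1 3 / 3 2 1 5 4 6 / 2 1 3 4 6 5 / 4 5 6 1 3 2 / 1 3 2 6 5 4 / 5 6 4 3 2 1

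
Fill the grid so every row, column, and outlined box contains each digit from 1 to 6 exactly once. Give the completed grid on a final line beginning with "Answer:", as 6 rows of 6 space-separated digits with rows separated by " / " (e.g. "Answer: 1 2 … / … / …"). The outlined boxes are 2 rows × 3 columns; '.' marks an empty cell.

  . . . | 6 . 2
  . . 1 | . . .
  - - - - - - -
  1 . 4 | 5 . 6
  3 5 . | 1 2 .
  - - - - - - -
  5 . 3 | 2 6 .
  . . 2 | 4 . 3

Step 1. [r1c5∈{1,3,4,5}] row 1 places 1 nowhere but r1c5. So r1c5=1.
Step 2. [r2c5∈{3,4,5}] across col 5, 4 lands solely at r2c5 ⇒ r2c5=4.
Step 3. [r2c1∈{2,6}] r2c1 is the only open cell in col 1 admitting 2. So r2c1=2.
Step 4. [r6c2∈{1,6}] 1 has one home in row 6: r6c2, so r6c2=1.
Step 5. [r1c2∈{3,4}] row 1 places 3 nowhere but r1c2. So r1c2=3.
Step 6. [r6c1∈{6}] only 6 remains possible at r6c1. So r6c1=6.
Step 7. [r6c5∈{5}] only 5 remains possible at r6c5. So r6c5=5.
Step 8. [r1c3∈{5}] r1c3 has the single candidate 5, so r1c3=5.
Step 9. [r2c2∈{6}] nothing but 6 survives at r2c2, so r2c2=6.
Step 10. [r2c6∈{5}] only 5 remains possible at r2c6 ⇒ r2c6=5.
Step 11. [r1c1∈{4}] nothing but 4 survives at r1c1. So r1c1=4.
Step 12. [r2c4∈{3}] r2c4 is down to just 3, so r2c4=3.
Step 13. [r3c5∈{3}] r3c5 has the single candidate 3, so r3c5=3.
Step 14. [r4c6∈{4}] nothing but 4 survives at r4c6, so r4c6=4.
Step 15. [r5c6∈{1}] only 1 remains possible at r5c6. So r5c6=1.
Step 16. [r5c2∈{4}] r5c2's peers cover all but 4. So r5c2=4.
Step 17. [r4c3∈{6}] r4c3's peers cover all but 6 ⇒ r4c3=6.
Step 18. [r3c2∈{2}] r3c2 has the single candidate 2, so r3c2=2.

Answer: 4 3 5 6 1 2 / 2 6 1 3 4 5 / 1 2 4 5 3 6 / 3 5 6 1 2 4 / 5 4 3 2 6 1 / 6 1 2 4 5 3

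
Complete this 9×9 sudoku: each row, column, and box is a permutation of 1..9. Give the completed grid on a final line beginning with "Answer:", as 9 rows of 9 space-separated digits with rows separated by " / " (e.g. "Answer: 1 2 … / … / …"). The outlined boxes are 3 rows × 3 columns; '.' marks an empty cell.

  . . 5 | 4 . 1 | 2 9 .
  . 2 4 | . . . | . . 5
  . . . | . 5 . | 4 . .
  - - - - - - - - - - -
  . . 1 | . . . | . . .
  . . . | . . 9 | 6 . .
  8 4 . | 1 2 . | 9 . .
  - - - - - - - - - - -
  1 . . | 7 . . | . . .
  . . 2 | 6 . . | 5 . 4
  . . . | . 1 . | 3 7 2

Step 1. [r7c7∈{8}] only 8 remains possible at r7c7, so r7c7=8.
Step 2. [r4c7∈{7}] r4c7 has the single candidate 7, so r4c7=7.
Step 3. [r6c9∈{3}] r6c9's peers cover all but 3, so r6c9=3.
Step 4. [r4c9∈{8}] r4c9's peers cover all but 8, so r4c9=8.
Step 5. [r3c2∈{1,3,6,7,8,9}] in col 2, 1 fits only at r3c2. So r3c2=1.
Step 6. [r7c8∈{6}] r7c8 is down to just 6 ⇒ r7c8=6.
Step 7. [r7c6∈{2,3,4,5}] r7c6 is the only open cell in row 7 admitting 2 ⇒ r7c6=2.
Step 8. [r7c2∈{3,5,9}] in row 7, 5 fits only at r7c2. So r7c2=5.
Step 9. [r7c5∈{3,4,9}] row 7 places 4 nowhere but r7c5, so r7c5=4.
Step 10. [r7c3∈{3,9}] row 7 places 3 nowhere but r7c3, so r7c3=3.
Step 11. [r5c3∈{7}] r5c3 is down to just 7, so r5c3=7.
Step 12. [r5c2∈{3}] nothing but 3 survives at r5c2, so r5c2=3.
Step 13. [r6c3∈{6}] nothing but 6 survives at r6c3 ⇒ r6c3=6.
Step 14. [r5c8∈{1,2,4,5}] across row 5, 4 lands solely at r5c8, so r5c8=4.
Step 15. [r5c5∈{8}] r5c5's peers cover all but 8, so r5c5=8.
Step 16. [r1c2∈{6,7,8}] r1c2 is the only open cell in row 1 admitting 8, so r1c2=8.
Step 17. [r5c4∈{5}] nothing but 5 survives at r5c4, so r5c4=5.
Step 18. [r8c6∈{3,8}] 8 has one home in row 8: r8c6. So r8c6=8.
Step 19. [r9c4∈{9}] r9c4's peers cover all but 9 ⇒ r9c4=9.
Step 20. [r4c4∈{3}] r4c4's peers cover all but 3, so r4c4=3.
Step 21. [r2c5∈{3,6,7,9}] col 5 places 9 nowhere but r2c5, so r2c5=9.
Step 22. [r1c5∈{3,6,7}] r1c5 is the only open cell in col 5 admitting 7, so r1c5=7.
Step 23. [r2c1∈{3,6,7}] across row 2, 7 lands solely at r2c1. So r2c1=7.
Step 24. [r2c6∈{3,6}] in row 2, 6 fits only at r2c6 ⇒ r2c6=6.
Step 25. [r8c1∈{9}] nothing but 9 survives at r8c1, so r8c1=9.
Step 26. [r2c8∈{1,3,8}] row 2 places 3 nowhere but r2c8. So r2c8=3.
Step 27. [r1c9∈{6}] only 6 remains possible at r1c9, so r1c9=6.
Step 28. [r3c1∈{3,6}] r3c1 is the only open cell in row 3 admitting 6, so r3c1=6.
Step 29. [r4c1∈{2,5}] r4c1 is the only open cell in col 1 admitting 5. So r4c1=5.
Step 30. [r3c4∈{2,8}] r3c4 is the only open cell in row 3 admitting 2. So r3c4=2.
Step 31. [r5c9∈{1}] r5c9's peers cover all but 1 ⇒ r5c9=1.
Step 32. [r3c9∈{7}] r3c9 is down to just 7, so r3c9=7.
Step 33. [r4c6∈{4}] r4c6 is down to just 4 ⇒ r4c6=4.
Step 34. [r8c5∈{3}] r8c5 has the single candidate 3 ⇒ r8c5=3.
Step 35. [r8c8∈{1}] r8c8 has the single candidate 1. So r8c8=1.
Step 36. [r9c6∈{5}] r9c6's peers cover all but 5 ⇒ r9c6=5.
Step 37. [r4c8∈{2}] r4c8's peers cover all but 2, so r4c8=2.
Step 38. [r7c9∈{9}] nothing but 9 survives at r7c9. So r7c9=9.
Step 39. [r9c1∈{4}] r9c1 is down to just 4 ⇒ r9c1=4.
Step 40. [r5c1∈{2}] r5c1's peers cover all but 2 ⇒ r5c1=2.
Step 41. [r3c6∈{3}] r3c6 is down to just 3 ⇒ r3c6=3.
Step 42. [r2c7∈{1}] nothing but 1 survives at r2c7 ⇒ r2c7=1.
Step 43. [r4c5∈{6}] nothing but 6 survives at r4c5, so r4c5=6.
Step 44. [r4c2∈{9}] r4c2 is down to just 9 ⇒ r4c2=9.
Step 45. [r3c8∈{8}] r3c8 is down to just 8, so r3c8=8.
Step 46. [r6c8∈{5}] r6c8 is down to just 5. So r6c8=5.
Step 47. [r2c4∈{8}] nothing but 8 survives at r2c4, so r2c4=8.
Step 48. [r6c6∈{7}] only 7 remains possible at r6c6 ⇒ r6c6=7.
Step 49. [r1c1∈{3}] only 3 remains possible at r1c1. So r1c1=3.
Step 50. [r9c3∈{8}] nothing but 8 survives at r9c3 ⇒ r9c3=8.
Step 51. [r8c2∈{7}] nothing but 7 survives at r8c2. So r8c2=7.
Step 52. [r3c3∈{9}] only 9 remains possible at r3c3 ⇒ r3c3=9.
Step 53. [r9c2∈{6}] r9c2 has the single candidate 6 ⇒ r9c2=6.

Answer: 3 8 5 4 7 1 2 9 6 / 7 2 4 8 9 6 1 3 5 / 6 1 9 2 5 3 4 8 7 / 5 9 1 3 6 4 7 2 8 / 2 3 7 5 8 9 6 4 1 / 8 4 6 1 2 7 9 5 3 / 1 5 3 7 4 2 8 6 9 / 9 7 2 6 3 8 5 1 4 / 4 6 8 9 1 5 3 7 2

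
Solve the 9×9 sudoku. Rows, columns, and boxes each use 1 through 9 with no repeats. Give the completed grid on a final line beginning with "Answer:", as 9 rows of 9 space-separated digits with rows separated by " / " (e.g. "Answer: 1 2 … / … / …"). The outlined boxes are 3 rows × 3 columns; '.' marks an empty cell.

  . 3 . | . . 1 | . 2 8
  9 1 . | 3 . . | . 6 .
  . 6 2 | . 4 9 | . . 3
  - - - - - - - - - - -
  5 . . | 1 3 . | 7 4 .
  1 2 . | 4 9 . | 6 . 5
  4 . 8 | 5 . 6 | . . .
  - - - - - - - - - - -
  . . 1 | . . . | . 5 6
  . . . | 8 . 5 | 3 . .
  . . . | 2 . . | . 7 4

Step 1. [r7c5∈{7}] r7c5 is down to just 7 ⇒ r7c5=7.
Step 2. [r4c2∈{9}] r4c2 has the single candidate 9 ⇒ r4c2=9.
Step 3. [r1c1∈{7}] r1c1 has the single candidate 7. So r1c1=7.
Step 4. [r1c7∈{4,5,9}] in row 1, 9 fits only at r1c7 ⇒ r1c7=9.
Step 5. [r6c5∈{2}] r6c5's peers cover all but 2. So r6c5=2.
Step 6. [r9c3∈{3,5,6,9}] r9c3 is the only open cell in row 9 admitting 9, so r9c3=9.
Step 7. [r6c7∈{1}] r6c7 has the single candidate 1. So r6c7=1.
Step 8. [r8c9∈{1,2,9}] col 9 places 1 nowhere but r8c9 ⇒ r8c9=1.
Step 9. [r8c5∈{6}] r8c5's peers cover all but 6 ⇒ r8c5=6.
Step 10. [r9c7∈{8}] r9c7 has the single candidate 8, so r9c7=8.
Step 11. [r1c3∈{4,5}] across row 1, 4 lands solely at r1c3. So r1c3=4.
Step 12. [r5c6∈{7,8}] r5c6 is the only open cell in box 5 admitting 7. So r5c6=7.
Step 13. [r9c6∈{3}] r9c6's peers cover all but 3, so r9c6=3.
Step 14. [r2c3∈{5}] r2c3's peers cover all but 5 ⇒ r2c3=5.
Step 15. [r7c1∈{2,3,8}] across row 7, 3 lands solely at r7c1 ⇒ r7c1=3.
Step 16. [r6c8∈{3,9}] in row 6, 3 fits only at r6c8 ⇒ r6c8=3.
Step 17. [r8c2∈{4,7}] row 8 places 4 nowhere but r8c2. So r8c2=4.
Step 18. [r4c6∈{8}] nothing but 8 survives at r4c6 ⇒ r4c6=8.
Step 19. [r5c3∈{3}] only 3 remains possible at r5c3 ⇒ r5c3=3.
Step 20. [r4c9∈{2}] r4c9 is down to just 2 ⇒ r4c9=2.
Step 21. [r8c3∈{7}] r8c3 is down to just 7, so r8c3=7.
Step 22. [r3c7∈{5}] only 5 remains possible at r3c7 ⇒ r3c7=5.
Step 23. [r5c8∈{8}] r5c8 has the single candidate 8 ⇒ r5c8=8.
Step 24. [r8c1∈{2}] only 2 remains possible at r8c1. So r8c1=2.
Step 25. [r7c7∈{2}] nothing but 2 survives at r7c7 ⇒ r7c7=2.
Step 26. [r9c5∈{1}] r9c5 is down to just 1, so r9c5=1.
Step 27. [r3c4∈{7}] only 7 remains possible at r3c4. So r3c4=7.
Step 28. [r6c2∈{7}] r6c2 is down to just 7. So r6c2=7.
Step 29. [r2c7∈{4}] r2c7's peers cover all but 4. So r2c7=4.
Step 30. [r1c4∈{6}] nothing but 6 survives at r1c4. So r1c4=6.
Step 31. [r9c2∈{5}] only 5 remains possible at r9c2. So r9c2=5.
Step 32. [r7c4∈{9}] r7c4 has the single candidate 9. So r7c4=9.
Step 33. [r3c8∈{1}] r3c8 is down to just 1, so r3c8=1.
Step 34. [r3c1∈{8}] r3c1 is down to just 8 ⇒ r3c1=8.
Step 35. [r2c6∈{2}] r2c6 has the single candidate 2. So r2c6=2.
Step 36. [r9c1∈{6}] only 6 remains possible at r9c1, so r9c1=6.
Step 37. [r2c9∈{7}] nothing but 7 survives at r2c9, so r2c9=7.
Step 38. [r4c3∈{6}] r4c3 has the single candidate 6 ⇒ r4c3=6.
Step 39. [r1c5∈{5}] r1c5 has the single candidate 5 ⇒ r1c5=5.
Step 40. [r7c6∈{4}] r7c6 has the single candidate 4. So r7c6=4.
Step 41. [r7c2∈{8}] r7c2 has the single candidate 8, so r7c2=8.
Step 42. [r2c5∈{8}] nothing but 8 survives at r2c5. So r2c5=8.
Step 43. [r6c9∈{9}] r6c9's peers cover all but 9 ⇒ r6c9=9.
Step 44. [r8c8∈{9}] r8c8 is down to just 9, so r8c8=9.

Answer: 7 3 4 6 5 1 9 2 8 / 9 1 5 3 8 2 4 6 7 / 8 6 2 7 4 9 5 1 3 / 5 9 6 1 3 8 7 4 2 / 1 2 3 4 9 7 6 8 5 / 4 7 8 5 2 6 1 3 9 / 3 8 1 9 7 4 2 5 6 / 2 4 7 8 6 5 3 9 1 / 6 5 9 2 1 3 8 7 4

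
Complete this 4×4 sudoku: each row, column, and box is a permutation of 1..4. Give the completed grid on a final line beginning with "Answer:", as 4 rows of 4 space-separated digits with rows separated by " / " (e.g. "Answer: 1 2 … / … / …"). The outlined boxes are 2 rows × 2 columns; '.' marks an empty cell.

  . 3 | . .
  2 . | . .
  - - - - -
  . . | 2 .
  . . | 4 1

Step 1. [r3c4∈{3}] nothing but 3 survives at r3c4. So r3c4=3.
Step 2. [r2c4∈{4}] only 4 remains possible at r2c4. So r2c4=4.
Step 3. [r2c2∈{1}] only 1 remains possible at r2c2, so r2c2=1.
Step 4. [r3c2∈{4}] only 4 remains possible at r3c2. So r3c2=4.
Step 5. [r2c3∈{3}] nothing but 3 survives at r2c3, so r2c3=3.
Step 6. [r4c1∈{3}] r4c1 is down to just 3. So r4c1=3.
Step 7. [r4c2∈{2}] r4c2 has the single candidate 2, so r4c2=2.
Step 8. [r1c3∈{1}] r1c3 has the single candidate 1, so r1c3=1.
Step 9. [r1c1∈{4}] r1c1's peers cover all but 4 ⇒ r1c1=4.
Step 10. [r1c4∈{2}] r1c4 has the single candidate 2 ⇒ r1c4=2.
Step 11. [r3c1∈{1}] only 1 remains possible at r3c1, so r3c1=1.

Answer: 4 3 1 2 / 2 1 3 4 / 1 4 2 3 / 3 2 4 1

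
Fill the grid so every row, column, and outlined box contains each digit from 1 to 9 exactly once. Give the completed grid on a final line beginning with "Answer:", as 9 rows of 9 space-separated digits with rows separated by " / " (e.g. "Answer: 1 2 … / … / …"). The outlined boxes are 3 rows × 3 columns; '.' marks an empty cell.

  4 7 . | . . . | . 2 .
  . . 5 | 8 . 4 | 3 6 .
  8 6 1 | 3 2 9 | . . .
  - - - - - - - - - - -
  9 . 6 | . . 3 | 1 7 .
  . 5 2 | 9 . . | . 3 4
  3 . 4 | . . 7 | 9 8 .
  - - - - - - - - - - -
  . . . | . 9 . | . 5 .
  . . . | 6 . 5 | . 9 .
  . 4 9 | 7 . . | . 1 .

Step 1. [r6c2∈{1}] r6c2's peers cover all but 1, so r6c2=1.
Step 2. [r5c7∈{6}] only 6 remains possible at r5c7. So r5c7=6.
Step 3. [r1c9∈{1,5,8,9}] across row 1, 9 lands solely at r1c9, so r1c9=9.
Step 4. [r1c7∈{5,8}] across row 1, 8 lands solely at r1c7, so r1c7=8.
Step 5. [r9c7∈{2}] r9c7's peers cover all but 2. So r9c7=2.
Step 6. [r7c6∈{1,2,8}] 2 has one home in col 6: r7c6. So r7c6=2.
Step 7. [r9c6∈{8}] r9c6 has the single candidate 8, so r9c6=8.
Step 8. [r3c7∈{4,5,7}] across col 7, 5 lands solely at r3c7. So r3c7=5.
Step 9. [r3c9∈{7}] r3c9's peers cover all but 7 ⇒ r3c9=7.
Step 10. [r4c2∈{8}] r4c2 has the single candidate 8. So r4c2=8.
Step 11. [r7c2∈{3}] nothing but 3 survives at r7c2, so r7c2=3.
Step 12. [r2c1∈{2}] r2c1 has the single candidate 2, so r2c1=2.
Step 13. [r6c5∈{5,6}] row 6 places 6 nowhere but r6c5 ⇒ r6c5=6.
Step 14. [r9c5∈{3}] r9c5 has the single candidate 3, so r9c5=3.
Step 15. [r5c1∈{7}] only 7 remains possible at r5c1. So r5c1=7.
Step 16. [r5c6∈{1}] r5c6 has the single candidate 1, so r5c6=1.
Step 17. [r9c9∈{6}] r9c9 has the single candidate 6. So r9c9=6.
Step 18. [r7c9∈{8}] only 8 remains possible at r7c9, so r7c9=8.
Step 19. [r7c3∈{7}] nothing but 7 survives at r7c3 ⇒ r7c3=7.
Step 20. [r8c1∈{1}] r8c1 is down to just 1 ⇒ r8c1=1.
Step 21. [r8c5∈{4}] only 4 remains possible at r8c5. So r8c5=4.
Step 22. [r4c5∈{5}] r4c5's peers cover all but 5 ⇒ r4c5=5.
Step 23. [r4c9∈{2}] only 2 remains possible at r4c9 ⇒ r4c9=2.
Step 24. [r1c5∈{1}] r1c5's peers cover all but 1. So r1c5=1.
Step 25. [r6c9∈{5}] r6c9 is down to just 5. So r6c9=5.
Step 26. [r3c8∈{4}] r3c8 is down to just 4. So r3c8=4.
Step 27. [r1c3∈{3}] only 3 remains possible at r1c3 ⇒ r1c3=3.
Step 28. [r5c5∈{8}] only 8 remains possible at r5c5 ⇒ r5c5=8.
Step 29. [r7c4∈{1}] r7c4 is down to just 1 ⇒ r7c4=1.
Step 30. [r8c7∈{7}] only 7 remains possible at r8c7 ⇒ r8c7=7.
Step 31. [r9c1∈{5}] nothing but 5 survives at r9c1 ⇒ r9c1=5.
Step 32. [r7c7∈{4}] r7c7 is down to just 4, so r7c7=4.
Step 33. [r1c6∈{6}] nothing but 6 survives at r1c6 ⇒ r1c6=6.
Step 34. [r2c5∈{7}] r2c5 is down to just 7, so r2c5=7.
Step 35. [r8c3∈{8}] r8c3's peers cover all but 8. So r8c3=8.
Step 36. [r1c4∈{5}] r1c4 is down to just 5 ⇒ r1c4=5.
Step 37. [r2c2∈{9}] r2c2 has the single candidate 9 ⇒ r2c2=9.
Step 38. [r6c4∈{2}] r6c4 has the single candidate 2. So r6c4=2.
Step 39. [r2c9∈{1}] nothing but 1 survives at r2c9. So r2c9=1.
Step 40. [r4c4∈{4}] r4c4's peers cover all but 4. So r4c4=4.
Step 41. [r7c1∈{6}] r7c1 has the single candidate 6. So r7c1=6.
Step 42. [r8c2∈{2}] r8c2 has the single candidate 2, so r8c2=2.
Step 43. [r8c9∈{3}] nothing but 3 survives at r8c9. So r8c9=3.

Answer: 4 7 3 5 1 6 8 2 9 / 2 9 5 8 7 4 3 6 1 / 8 6 1 3 2 9 5 4 7 / 9 8 6 4 5 3 1 7 2 / 7 5 2 9 8 1 6 3 4 / 3 1 4 2 6 7 9 8 5 / 6 3 7 1 9 2 4 5 8 / 1 2 8 6 4 5 7 9 3 / 5 4 9 7 3 8 2 1 6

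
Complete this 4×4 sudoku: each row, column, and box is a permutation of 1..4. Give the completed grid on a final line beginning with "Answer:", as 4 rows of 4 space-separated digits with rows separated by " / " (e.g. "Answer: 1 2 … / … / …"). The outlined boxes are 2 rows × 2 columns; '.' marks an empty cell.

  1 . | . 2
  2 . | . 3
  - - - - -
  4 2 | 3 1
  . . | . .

Step 1. [r1c3∈{4}] r1c3 has the single candidate 4 ⇒ r1c3=4.
Step 2. [r4c1∈{3}] only 3 remains possible at r4c1, so r4c1=3.
Step 3. [r4c2∈{1}] r4c2 has the single candidate 1 ⇒ r4c2=1.
Step 4. [r2c3∈{1}] only 1 remains possible at r2c3. So r2c3=1.
Step 5. [r2c2∈{4}] r2c2's peers cover all but 4. So r2c2=4.
Step 6. [r4c3∈{2}] only 2 remains possible at r4c3. So r4c3=2.
Step 7. [r4c4∈{4}] only 4 remains possible at r4c4 ⇒ r4c4=4.
Step 8. [r1c2∈{3}] only 3 remains possible at r1c2 ⇒ r1c2=3.

Answer: 1 3 4 2 / 2 4 1 3 / 4 2 3 1 / 3 1 2 4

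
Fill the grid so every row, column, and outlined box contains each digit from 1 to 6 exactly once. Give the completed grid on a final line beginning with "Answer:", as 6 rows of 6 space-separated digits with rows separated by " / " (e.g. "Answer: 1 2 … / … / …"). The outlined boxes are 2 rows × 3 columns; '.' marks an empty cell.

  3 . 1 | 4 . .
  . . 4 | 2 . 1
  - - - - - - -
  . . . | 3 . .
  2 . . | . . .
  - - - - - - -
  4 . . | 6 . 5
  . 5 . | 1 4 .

Step 1. [r3c1∈{1,5,6}] r3c1 is the only open cell in col 1 admitting 1, so r3c1=1.
Step 2. [r1c6∈{6}] only 6 remains possible at r1c6, so r1c6=6.
Step 3. [r4c4∈{5}] only 5 remains possible at r4c4, so r4c4=5.
Step 4. [r6c6∈{2,3}] r6c6 is the only open cell in col 6 admitting 3. So r6c6=3.
Step 5. [r5c5∈{2}] r5c5's peers cover all but 2. So r5c5=2.
Step 6. [r2c2∈{6}] only 6 remains possible at r2c2, so r2c2=6.
Step 7. [r3c2∈{4}] r3c2 is down to just 4 ⇒ r3c2=4.
Step 8. [r3c5∈{6}] only 6 remains possible at r3c5, so r3c5=6.
Step 9. [r5c3∈{3}] r5c3 is down to just 3, so r5c3=3.
Step 10. [r1c5∈{5}] r1c5 is down to just 5. So r1c5=5.
Step 11. [r6c3∈{2,6}] 2 has one home in row 6: r6c3. So r6c3=2.
Step 12. [r1c2∈{2}] r1c2's peers cover all but 2 ⇒ r1c2=2.
Step 13. [r3c3∈{5}] r3c3 is down to just 5. So r3c3=5.
Step 14. [r4c3∈{6}] r4c3 is down to just 6 ⇒ r4c3=6.
Step 15. [r3c6∈{2}] r3c6 is down to just 2. So r3c6=2.
Step 16. [r2c1∈{5}] nothing but 5 survives at r2c1 ⇒ r2c1=5.
Step 17. [r4c6∈{4}] r4c6's peers cover all but 4 ⇒ r4c6=4.
Step 18. [r5c2∈{1}] nothing but 1 survives at r5c2 ⇒ r5c2=1.
Step 19. [r6c1∈{6}] r6c1's peers cover all but 6. So r6c1=6.
Step 20. [r2c5∈{3}] only 3 remains possible at r2c5 ⇒ r2c5=3.
Step 21. [r4c5∈{1}] r4c5 is down to just 1, so r4c5=1.
Step 22. [r4c2∈{3}] only 3 remains possible at r4c2. So r4c2=3.

Answer: 3 2 1 4 5 6 / 5 6 4 2 3 1 / 1 4 5 3 6 2 / 2 3 6 5 1 4 / 4 1 3 6 2 5 / 6 5 2 1 4 3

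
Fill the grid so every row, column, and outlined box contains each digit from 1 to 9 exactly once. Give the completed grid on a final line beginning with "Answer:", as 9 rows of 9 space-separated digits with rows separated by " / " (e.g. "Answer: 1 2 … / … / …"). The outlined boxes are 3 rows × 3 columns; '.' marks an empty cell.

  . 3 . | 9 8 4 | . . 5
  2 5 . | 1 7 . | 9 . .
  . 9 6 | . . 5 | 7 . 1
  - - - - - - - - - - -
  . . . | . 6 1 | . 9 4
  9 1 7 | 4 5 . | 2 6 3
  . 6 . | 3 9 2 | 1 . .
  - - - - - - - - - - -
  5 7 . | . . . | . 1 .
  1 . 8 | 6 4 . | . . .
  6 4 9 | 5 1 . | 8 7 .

Step 1. [r7c3∈{2,3}] 3 has one home in box 7: r7c3, so r7c3=3.
Step 2. [r3c1∈{4,8}] in box 1, 8 fits only at r3c1, so r3c1=8.
Step 3. [r4c7∈{5}] r4c7 has the single candidate 5, so r4c7=5.
Step 4. [r3c5∈{2,3}] in col 5, 3 fits only at r3c5. So r3c5=3.
Step 5. [r9c9∈{2}] r9c9's peers cover all but 2. So r9c9=2.
Step 6. [r2c8∈{3,4,8}] r2c8 is the only open cell in row 2 admitting 3 ⇒ r2c8=3.
Step 7. [r5c6∈{8}] only 8 remains possible at r5c6, so r5c6=8.
Step 8. [r7c6∈{9}] r7c6 is down to just 9 ⇒ r7c6=9.
Step 9. [r2c9∈{6,8}] across row 2, 8 lands solely at r2c9. So r2c9=8.
Step 10. [r3c4∈{2}] only 2 remains possible at r3c4. So r3c4=2.
Step 11. [r2c3∈{4}] only 4 remains possible at r2c3. So r2c3=4.
Step 12. [r7c7∈{4,6}] 4 has one home in row 7: r7c7. So r7c7=4.
Step 13. [r4c2∈{2,8}] across row 4, 8 lands solely at r4c2. So r4c2=8.
Step 14. [r9c6∈{3}] nothing but 3 survives at r9c6. So r9c6=3.
Step 15. [r1c8∈{2}] only 2 remains possible at r1c8, so r1c8=2.
Step 16. [r3c8∈{4}] r3c8 has the single candidate 4 ⇒ r3c8=4.
Step 17. [r8c7∈{3}] r8c7 has the single candidate 3. So r8c7=3.
Step 18. [r1c7∈{6}] r1c7 has the single candidate 6. So r1c7=6.
Step 19. [r6c9∈{7}] only 7 remains possible at r6c9 ⇒ r6c9=7.
Step 20. [r4c4∈{7}] r4c4 has the single candidate 7. So r4c4=7.
Step 21. [r4c1∈{3}] r4c1's peers cover all but 3, so r4c1=3.
Step 22. [r2c6∈{6}] r2c6 has the single candidate 6 ⇒ r2c6=6.
Step 23. [r7c9∈{6}] r7c9 has the single candidate 6 ⇒ r7c9=6.
Step 24. [r7c5∈{2}] only 2 remains possible at r7c5. So r7c5=2.
Step 25. [r8c9∈{9}] only 9 remains possible at r8c9 ⇒ r8c9=9.
Step 26. [r1c1∈{7}] r1c1's peers cover all but 7. So r1c1=7.
Step 27. [r1c3∈{1}] r1c3 has the single candidate 1 ⇒ r1c3=1.
Step 28. [r4c3∈{2}] only 2 remains possible at r4c3 ⇒ r4c3=2.
Step 29. [r6c3∈{5}] r6c3's peers cover all but 5, so r6c3=5.
Step 30. [r8c2∈{2}] r8c2 is down to just 2 ⇒ r8c2=2.
Step 31. [r8c6∈{7}] r8c6's peers cover all but 7, so r8c6=7.
Step 32. [r6c1∈{4}] only 4 remains possible at r6c1 ⇒ r6c1=4.
Step 33. [r7c4∈{8}] only 8 remains possible at r7c4 ⇒ r7c4=8.
Step 34. [r8c8∈{5}] r8c8 is down to just 5. So r8c8=5.
Step 35. [r6c8∈{8}] only 8 remains possible at r6c8. So r6c8=8.

Answer: 7 3 1 9 8 4 6 2 5 / 2 5 4 1 7 6 9 3 8 / 8 9 6 2 3 5 7 4 1 / 3 8 2 7 6 1 5 9 4 / 9 1 7 4 5 8 2 6 3 / 4 6 5 3 9 2 1 8 7 / 5 7 3 8 2 9 4 1 6 / 1 2 8 6 4 7 3 5 9 / 6 4 9 5 1 3 8 7 2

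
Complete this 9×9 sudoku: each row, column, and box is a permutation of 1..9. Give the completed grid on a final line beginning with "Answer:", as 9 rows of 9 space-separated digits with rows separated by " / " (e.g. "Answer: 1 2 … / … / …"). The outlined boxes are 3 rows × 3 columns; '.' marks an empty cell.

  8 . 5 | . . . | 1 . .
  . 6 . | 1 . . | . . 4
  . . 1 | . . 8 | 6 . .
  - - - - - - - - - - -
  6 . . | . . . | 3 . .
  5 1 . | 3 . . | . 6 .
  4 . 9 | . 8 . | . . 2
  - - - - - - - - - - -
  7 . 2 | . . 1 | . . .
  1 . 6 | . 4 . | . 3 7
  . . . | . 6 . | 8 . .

Step 1. [r4c2∈{2,7,8}] in box 4, 2 fits only at r4c2, so r4c2=2.
Step 2. [r4c5∈{1,5,7,9}] in col 5, 1 fits only at r4c5. So r4c5=1.
Step 3. [r6c2∈{3,7}] in row 6, 3 fits only at r6c2 ⇒ r6c2=3.
Step 4. [r7c5∈{3,5,9}] row 7 places 3 nowhere but r7c5 ⇒ r7c5=3.
Step 5. [r2c8∈{2,5,7,8,9}] 8 has one home in row 2: r2c8. So r2c8=8.
Step 6. [r9c3∈{3,4}] r9c3 is the only open cell in col 3 admitting 4, so r9c3=4.
Step 7. [r2c3∈{3,7}] 3 has one home in col 3: r2c3. So r2c3=3.
Step 8. [r1c6∈{2,3,4,6,7,9}] in col 6, 3 fits only at r1c6, so r1c6=3.
Step 9. [r1c9∈{9}] r1c9's peers cover all but 9. So r1c9=9.
Step 10. [r1c4∈{2,4,6,7}] 6 has one home in row 1: r1c4 ⇒ r1c4=6.
Step 11. [r3c4∈{2,4,5,7,9}] across box 2, 4 lands solely at r3c4. So r3c4=4.
Step 12. [r6c8∈{1,5,7}] r6c8 is the only open cell in row 6 admitting 1, so r6c8=1.
Step 13. [r5c9∈{8}] r5c9 is down to just 8, so r5c9=8.
Step 14. [r4c9∈{5}] r4c9 is down to just 5, so r4c9=5.
Step 15. [r6c7∈{7}] nothing but 7 survives at r6c7. So r6c7=7.
Step 16. [r6c4∈{5}] r6c4's peers cover all but 5, so r6c4=5.
Step 17. [r5c3∈{7}] only 7 remains possible at r5c3. So r5c3=7.
Step 18. [r3c5∈{2,5,7,9}] along row 2, every 7-candidate lies inside box 2 ⇒ r3c5≠7.
Step 19. [r9c6∈{2,5,7,9}] the only places for 2 in col 4 are inside box 8, so r9c6≠2.
Step 20. [r2c6∈{2,5,7,9}] 7 in col 5 is pinned to box 2 ⇒ r2c6≠7.
Step 21. [r2c5∈{2,5,7,9}] row 2 places 7 nowhere but r2c5. So r2c5=7.
Step 22. [r3c5∈{2,5,9}] in col 5, 5 fits only at r3c5, so r3c5=5.
Step 23. [r2c6∈{2,9}] 9 has one home in box 2: r2c6, so r2c6=9.
Step 24. [r2c7∈{2,5}] row 2 places 5 nowhere but r2c7. So r2c7=5.
Step 25. [r8c7∈{2,9}] col 7 places 2 nowhere but r8c7 ⇒ r8c7=2.
Step 26. [r5c5∈{2,9}] col 5 places 9 nowhere but r5c5 ⇒ r5c5=9.
Step 27. [r7c7∈{4,9}] col 7 places 9 nowhere but r7c7, so r7c7=9.
Step 28. [r9c8∈{5}] nothing but 5 survives at r9c8. So r9c8=5.
Step 29. [r9c2∈{9}] r9c2 has the single candidate 9 ⇒ r9c2=9.
Step 30. [r4c4∈{7}] nothing but 7 survives at r4c4 ⇒ r4c4=7.
Step 31. [r7c2∈{5,8}] in row 7, 5 fits only at r7c2. So r7c2=5.
Step 32. [r5c7∈{4}] nothing but 4 survives at r5c7 ⇒ r5c7=4.
Step 33. [r3c2∈{7}] r3c2's peers cover all but 7 ⇒ r3c2=7.
Step 34. [r3c8∈{2}] only 2 remains possible at r3c8, so r3c8=2.
Step 35. [r8c4∈{8,9}] across row 8, 9 lands solely at r8c4. So r8c4=9.
Step 36. [r3c1∈{9}] only 9 remains possible at r3c1 ⇒ r3c1=9.
Step 37. [r9c6∈{7}] only 7 remains possible at r9c6 ⇒ r9c6=7.
Step 38. [r9c4∈{2}] r9c4's peers cover all but 2 ⇒ r9c4=2.
Step 39. [r7c8∈{4}] r7c8's peers cover all but 4 ⇒ r7c8=4.
Step 40. [r8c6∈{5}] r8c6 is down to just 5. So r8c6=5.
Step 41. [r4c6∈{4}] r4c6 has the single candidate 4, so r4c6=4.
Step 42. [r4c3∈{8}] r4c3 has the single candidate 8, so r4c3=8.
Step 43. [r2c1∈{2}] r2c1 is down to just 2 ⇒ r2c1=2.
Step 44. [r1c8∈{7}] only 7 remains possible at r1c8. So r1c8=7.
Step 45. [r8c2∈{8}] r8c2 has the single candidate 8 ⇒ r8c2=8.
Step 46. [r1c2∈{4}] r1c2 is down to just 4 ⇒ r1c2=4.
Step 47. [r4c8∈{9}] r4c8's peers cover all but 9, so r4c8=9.
Step 48. [r3c9∈{3}] r3c9 has the single candidate 3. So r3c9=3.
Step 49. [r1c5∈{2}] only 2 remains possible at r1c5, so r1c5=2.
Step 50. [r7c9∈{6}] r7c9's peers cover all but 6, so r7c9=6.
Step 51. [r5c6∈{2}] only 2 remains possible at r5c6, so r5c6=2.
Step 52. [r9c1∈{3}] r9c1 has the single candidate 3, so r9c1=3.
Step 53. [r9c9∈{1}] nothing but 1 survives at r9c9, so r9c9=1.
Step 54. [r7c4∈{8}] r7c4's peers cover all but 8, so r7c4=8.
Step 55. [r6c6∈{6}] only 6 remains possible at r6c6, so r6c6=6.

Answer: 8 4 5 6 2 3 1 7 9 / 2 6 3 1 7 9 5 8 4 / 9 7 1 4 5 8 6 2 3 / 6 2 8 7 1 4 3 9 5 / 5 1 7 3 9 2 4 6 8 / 4 3 9 5 8 6 7 1 2 / 7 5 2 8 3 1 9 4 6 / 1 8 6 9 4 5 2 3 7 / 3 9 4 2 6 7 8 5 1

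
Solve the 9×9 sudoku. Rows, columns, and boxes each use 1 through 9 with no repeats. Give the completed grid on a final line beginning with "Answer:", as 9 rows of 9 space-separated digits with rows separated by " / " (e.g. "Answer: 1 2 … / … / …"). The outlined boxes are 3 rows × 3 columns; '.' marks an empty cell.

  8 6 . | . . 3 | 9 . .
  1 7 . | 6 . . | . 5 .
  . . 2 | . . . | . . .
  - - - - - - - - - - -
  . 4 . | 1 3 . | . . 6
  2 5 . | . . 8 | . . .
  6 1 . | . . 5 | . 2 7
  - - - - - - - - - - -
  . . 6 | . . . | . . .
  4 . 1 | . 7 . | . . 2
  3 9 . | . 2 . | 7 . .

Step 1. [r8c2∈{8}] only 8 remains possible at r8c2, so r8c2=8.
Step 2. [r1c4∈{2,4,5,7}] r1c4 is the only open cell in row 1 admitting 2. So r1c4=2.
Step 3. [r9c3∈{5}] r9c3's peers cover all but 5. So r9c3=5.
Step 4. [r7c9∈{1,3,4,5,8,9}] r7c9 is the only open cell in col 9 admitting 5, so r7c9=5.
Step 5. [r5c9∈{1,3,4,9}] 9 has one home in col 9: r5c9, so r5c9=9.
Step 6. [r4c8∈{8}] r4c8 has the single candidate 8 ⇒ r4c8=8.
Step 7. [r1c5∈{1,4,5}] in row 1, 5 fits only at r1c5. So r1c5=5.
Step 8. [r3c2∈{3}] r3c2's peers cover all but 3 ⇒ r3c2=3.
Step 9. [r1c8∈{1,4,7}] 7 has one home in row 1: r1c8, so r1c8=7.
Step 10. [r1c9∈{1,4}] across row 1, 1 lands solely at r1c9. So r1c9=1.
Step 11. [r2c7∈{2,3,4,8}] 2 has one home in row 2: r2c7, so r2c7=2.
Step 12. [r8c4∈{3,5,9}] r8c4 is the only open cell in row 8 admitting 5. So r8c4=5.
Step 13. [r7c4∈{3,4,8,9}] col 4 places 3 nowhere but r7c4. So r7c4=3.
Step 14. [r4c6∈{2,7,9}] 2 has one home in row 4: r4c6 ⇒ r4c6=2.
Step 15. [r3c6∈{1,4,7,9}] col 6 places 7 nowhere but r3c6. So r3c6=7.
Step 16. [r3c5∈{1,4,8,9}] r3c5 is the only open cell in row 3 admitting 1 ⇒ r3c5=1.
Step 17. [r2c9∈{3,4,8}] in row 2, 3 fits only at r2c9. So r2c9=3.
Step 18. [r2c5∈{4,8,9}] 8 has one home in row 2: r2c5. So r2c5=8.
Step 19. [r7c7∈{1,4,8}] across row 7, 8 lands solely at r7c7, so r7c7=8.
Step 20. [r9c9∈{4}] nothing but 4 survives at r9c9, so r9c9=4.
Step 21. [r5c7∈{1,3,4}] col 7 places 1 nowhere but r5c7. So r5c7=1.
Step 22. [r5c4∈{4,7}] across col 4, 7 lands solely at r5c4. So r5c4=7.
Step 23. [r5c3∈{3}] only 3 remains possible at r5c3 ⇒ r5c3=3.
Step 24. [r8c8∈{3,6,9}] r8c8 is the only open cell in col 8 admitting 3 ⇒ r8c8=3.
Step 25. [r8c6∈{6,9}] 9 has one home in row 8: r8c6. So r8c6=9.
Step 26. [r2c3∈{4,9}] in row 2, 9 fits only at r2c3, so r2c3=9.
Step 27. [r7c5∈{4}] only 4 remains possible at r7c5. So r7c5=4.
Step 28. [r6c4∈{4,9}] across box 5, 4 lands solely at r6c4, so r6c4=4.
Step 29. [r9c6∈{1,6}] r9c6 is the only open cell in col 6 admitting 6 ⇒ r9c6=6.
Step 30. [r3c8∈{4,6}] in col 8, 6 fits only at r3c8. So r3c8=6.
Step 31. [r7c8∈{1,9}] across row 7, 9 lands solely at r7c8. So r7c8=9.
Step 32. [r7c1∈{7}] r7c1 has the single candidate 7, so r7c1=7.
Step 33. [r3c9∈{8}] r3c9 is down to just 8 ⇒ r3c9=8.
Step 34. [r7c2∈{2}] nothing but 2 survives at r7c2 ⇒ r7c2=2.
Step 35. [r2c6∈{4}] r2c6 is down to just 4 ⇒ r2c6=4.
Step 36. [r6c5∈{9}] only 9 remains possible at r6c5. So r6c5=9.
Step 37. [r4c1∈{9}] nothing but 9 survives at r4c1. So r4c1=9.
Step 38. [r5c5∈{6}] r5c5's peers cover all but 6. So r5c5=6.
Step 39. [r9c8∈{1}] nothing but 1 survives at r9c8, so r9c8=1.
Step 40. [r1c3∈{4}] r1c3 is down to just 4 ⇒ r1c3=4.
Step 41. [r7c6∈{1}] r7c6's peers cover all but 1 ⇒ r7c6=1.
Step 42. [r6c3∈{8}] r6c3 is down to just 8. So r6c3=8.
Step 43. [r5c8∈{4}] r5c8's peers cover all but 4 ⇒ r5c8=4.
Step 44. [r3c1∈{5}] r3c1 has the single candidate 5. So r3c1=5.
Step 45. [r6c7∈{3}] r6c7's peers cover all but 3. So r6c7=3.
Step 46. [r3c4∈{9}] r3c4 has the single candidate 9 ⇒ r3c4=9.
Step 47. [r9c4∈{8}] r9c4's peers cover all but 8 ⇒ r9c4=8.
Step 48. [r4c7∈{5}] r4c7 is down to just 5. So r4c7=5.
Step 49. [r8c7∈{6}] r8c7 is down to just 6 ⇒ r8c7=6.
Step 50. [r4c3∈{7}] r4c3 is down to just 7, so r4c3=7.
Step 51. [r3c7∈{4}] nothing but 4 survives at r3c7, so r3c7=4.

Answer: 8 6 4 2 5 3 9 7 1 / 1 7 9 6 8 4 2 5 3 / 5 3 2 9 1 7 4 6 8 / 9 4 7 1 3 2 5 8 6 / 2 5 3 7 6 8 1 4 9 / 6 1 8 4 9 5 3 2 7 / 7 2 6 3 4 1 8 9 5 / 4 8 1 5 7 9 6 3 2 / 3 9 5 8 2 6 7 1 4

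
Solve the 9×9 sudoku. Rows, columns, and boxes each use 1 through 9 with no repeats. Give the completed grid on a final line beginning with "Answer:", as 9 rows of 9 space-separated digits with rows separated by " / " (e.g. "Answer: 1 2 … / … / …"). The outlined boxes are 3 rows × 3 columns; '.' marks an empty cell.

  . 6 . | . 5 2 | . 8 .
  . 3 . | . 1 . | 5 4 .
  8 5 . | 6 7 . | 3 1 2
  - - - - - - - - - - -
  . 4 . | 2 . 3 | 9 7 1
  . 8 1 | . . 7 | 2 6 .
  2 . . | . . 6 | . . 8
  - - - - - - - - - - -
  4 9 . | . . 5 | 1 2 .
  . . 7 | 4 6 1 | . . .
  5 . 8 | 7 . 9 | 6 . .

Step 1. [r9c8∈{3}] r9c8's peers cover all but 3 ⇒ r9c8=3.
Step 2. [r3c3∈{4,9}] in row 3, 9 fits only at r3c3, so r3c3=9.
Step 3. [r6c8∈{5}] r6c8's peers cover all but 5 ⇒ r6c8=5.
Step 4. [r5c1∈{3,9}] r5c1 is the only open cell in col 1 admitting 9 ⇒ r5c1=9.
Step 5. [r1c7∈{7}] r1c7 has the single candidate 7. So r1c7=7.
Step 6. [r1c9∈{9}] only 9 remains possible at r1c9, so r1c9=9.
Step 7. [r7c5∈{3,8}] across col 5, 3 lands solely at r7c5. So r7c5=3.
Step 8. [r6c7∈{4}] r6c7 is down to just 4, so r6c7=4.
Step 9. [r2c4∈{8,9}] 9 has one home in row 2: r2c4 ⇒ r2c4=9.
Step 10. [r4c1∈{6}] nothing but 6 survives at r4c1. So r4c1=6.
Step 11. [r8c2∈{2}] only 2 remains possible at r8c2 ⇒ r8c2=2.
Step 12. [r6c2∈{7}] r6c2 is down to just 7, so r6c2=7.
Step 13. [r5c5∈{4}] only 4 remains possible at r5c5. So r5c5=4.
Step 14. [r5c4∈{5}] r5c4's peers cover all but 5. So r5c4=5.
Step 15. [r1c3∈{4}] only 4 remains possible at r1c3. So r1c3=4.
Step 16. [r6c5∈{9}] only 9 remains possible at r6c5. So r6c5=9.
Step 17. [r1c1∈{1}] r1c1 has the single candidate 1. So r1c1=1.
Step 18. [r9c5∈{2}] r9c5 is down to just 2 ⇒ r9c5=2.
Step 19. [r4c5∈{8}] r4c5's peers cover all but 8 ⇒ r4c5=8.
Step 20. [r7c9∈{7}] nothing but 7 survives at r7c9. So r7c9=7.
Step 21. [r5c9∈{3}] r5c9 has the single candidate 3, so r5c9=3.
Step 22. [r8c8∈{9}] r8c8 is down to just 9, so r8c8=9.
Step 23. [r2c3∈{2}] only 2 remains possible at r2c3. So r2c3=2.
Step 24. [r3c6∈{4}] only 4 remains possible at r3c6 ⇒ r3c6=4.
Step 25. [r7c4∈{8}] r7c4 is down to just 8, so r7c4=8.
Step 26. [r2c9∈{6}] r2c9 is down to just 6, so r2c9=6.
Step 27. [r7c3∈{6}] only 6 remains possible at r7c3, so r7c3=6.
Step 28. [r8c9∈{5}] r8c9's peers cover all but 5 ⇒ r8c9=5.
Step 29. [r6c4∈{1}] r6c4 is down to just 1, so r6c4=1.
Step 30. [r9c9∈{4}] r9c9 is down to just 4 ⇒ r9c9=4.
Step 31. [r8c7∈{8}] r8c7 is down to just 8. So r8c7=8.
Step 32. [r2c6∈{8}] r2c6 has the single candidate 8 ⇒ r2c6=8.
Step 33. [r4c3∈{5}] r4c3's peers cover all but 5. So r4c3=5.
Step 34. [r2c1∈{7}] r2c1 is down to just 7 ⇒ r2c1=7.
Step 35. [r1c4∈{3}] r1c4 is down to just 3 ⇒ r1c4=3.
Step 36. [r6c3∈{3}] nothing but 3 survives at r6c3, so r6c3=3.
Step 37. [r9c2∈{1}] r9c2 is down to just 1. So r9c2=1.
Step 38. [r8c1∈{3}] r8c1 has the single candidate 3 ⇒ r8c1=3.

Answer: 1 6 4 3 5 2 7 8 9 / 7 3 2 9 1 8 5 4 6 / 8 5 9 6 7 4 3 1 2 / 6 4 5 2 8 3 9 7 1 / 9 8 1 5 4 7 2 6 3 / 2 7 3 1 9 6 4 5 8 / 4 9 6 8 3 5 1 2 7 / 3 2 7 4 6 1 8 9 5 / 5 1 8 7 2 9 6 3 4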